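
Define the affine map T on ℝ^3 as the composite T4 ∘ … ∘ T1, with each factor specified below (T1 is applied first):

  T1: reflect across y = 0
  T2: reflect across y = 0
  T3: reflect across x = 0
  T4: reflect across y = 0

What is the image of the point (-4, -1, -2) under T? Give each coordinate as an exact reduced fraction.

T(p) = (4, 1, -2)

T1 reflect across y = 0: (-4, -1, -2) → (-4, 1, -2)
T2 reflect across y = 0: (-4, 1, -2) → (-4, -1, -2)
T3 reflect across x = 0: (-4, -1, -2) → (4, -1, -2)
T4 reflect across y = 0: (4, -1, -2) → (4, 1, -2)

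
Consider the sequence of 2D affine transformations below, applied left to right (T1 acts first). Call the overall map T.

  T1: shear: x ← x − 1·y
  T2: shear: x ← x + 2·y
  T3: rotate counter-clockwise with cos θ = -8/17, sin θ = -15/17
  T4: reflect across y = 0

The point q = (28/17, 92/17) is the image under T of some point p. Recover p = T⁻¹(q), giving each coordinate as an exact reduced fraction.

p = (0, 4)

T1 = [1 -1 0; 0 1 0; 0 0 1]
T2·T1 = [1 1 0; 0 1 0; 0 0 1]
T3·…·T1 = [-8/17 7/17 0; -15/17 -23/17 0; 0 0 1]
T4·…·T1 = [-8/17 7/17 0; 15/17 23/17 0; 0 0 1]
det M = -1; M⁻¹ = [-23/17 7/17 0; 15/17 8/17 0; 0 0 1]
M⁻¹ · (28/17, 92/17)ᵀ = (0, 4)ᵀ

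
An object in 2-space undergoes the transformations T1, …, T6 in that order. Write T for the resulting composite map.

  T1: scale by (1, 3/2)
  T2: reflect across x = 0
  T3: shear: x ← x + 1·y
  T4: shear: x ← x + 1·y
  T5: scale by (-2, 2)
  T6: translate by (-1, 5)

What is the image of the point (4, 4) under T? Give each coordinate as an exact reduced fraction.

T(p) = (-17, 17)

T1 scale by (1, 3/2): (4, 4) → (4, 6)
T2 reflect across x = 0: (4, 6) → (-4, 6)
T3 shear: x ← x + 1·y: (-4, 6) → (2, 6)
T4 shear: x ← x + 1·y: (2, 6) → (8, 6)
T5 scale by (-2, 2): (8, 6) → (-16, 12)
T6 translate by (-1, 5): (-16, 12) → (-17, 17)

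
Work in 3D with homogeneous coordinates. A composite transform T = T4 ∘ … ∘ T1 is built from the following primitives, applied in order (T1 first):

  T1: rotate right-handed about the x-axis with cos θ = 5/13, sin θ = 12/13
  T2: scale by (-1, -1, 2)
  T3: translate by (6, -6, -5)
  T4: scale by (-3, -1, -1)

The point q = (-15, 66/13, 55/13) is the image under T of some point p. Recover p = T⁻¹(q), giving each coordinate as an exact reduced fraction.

p = (1, 0, 1)

T1 = [1 0 0 0; 0 5/13 -12/13 0; 0 12/13 5/13 0; 0 0 0 1]
T2·T1 = [-1 0 0 0; 0 -5/13 12/13 0; 0 24/13 10/13 0; 0 0 0 1]
T3·…·T1 = [-1 0 0 6; 0 -5/13 12/13 -6; 0 24/13 10/13 -5; 0 0 0 1]
T4·…·T1 = [3 0 0 -18; 0 5/13 -12/13 6; 0 -24/13 -10/13 5; 0 0 0 1]
det M = -6; M⁻¹ = [1/3 0 0 6; 0 5/13 -6/13 0; 0 -12/13 -5/26 13/2; 0 0 0 1]
M⁻¹ · (-15, 66/13, 55/13)ᵀ = (1, 0, 1)ᵀ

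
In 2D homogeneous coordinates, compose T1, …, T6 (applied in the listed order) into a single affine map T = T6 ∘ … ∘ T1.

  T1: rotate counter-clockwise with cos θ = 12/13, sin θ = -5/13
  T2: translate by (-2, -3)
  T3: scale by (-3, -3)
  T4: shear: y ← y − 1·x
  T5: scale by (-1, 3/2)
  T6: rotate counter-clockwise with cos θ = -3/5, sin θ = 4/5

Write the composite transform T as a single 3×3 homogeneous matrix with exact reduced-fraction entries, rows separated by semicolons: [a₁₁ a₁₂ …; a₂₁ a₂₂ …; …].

T1 = [12/13 5/13 0; -5/13 12/13 0; 0 0 1]
T2·T1 = [12/13 5/13 -2; -5/13 12/13 -3; 0 0 1]
T3·…·T1 = [-36/13 -15/13 6; 15/13 -36/13 9; 0 0 1]
T4·…·T1 = [-36/13 -15/13 6; 51/13 -21/13 3; 0 0 1]
T5·…·T1 = [36/13 15/13 -6; 153/26 -63/26 9/2; 0 0 1]
T6·…·T1 = [-414/65 81/65 0; -171/130 309/130 -15/2; 0 0 1]

T = [-414/65 81/65 0; -171/130 309/130 -15/2; 0 0 1]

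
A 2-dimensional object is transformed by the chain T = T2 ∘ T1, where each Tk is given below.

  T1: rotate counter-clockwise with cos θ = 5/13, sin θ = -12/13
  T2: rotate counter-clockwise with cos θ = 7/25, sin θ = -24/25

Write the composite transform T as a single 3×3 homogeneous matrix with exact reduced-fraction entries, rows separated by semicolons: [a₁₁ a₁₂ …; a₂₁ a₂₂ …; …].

T = [-253/325 204/325 0; -204/325 -253/325 0; 0 0 1]

T1 = [5/13 12/13 0; -12/13 5/13 0; 0 0 1]
T2·T1 = [-253/325 204/325 0; -204/325 -253/325 0; 0 0 1]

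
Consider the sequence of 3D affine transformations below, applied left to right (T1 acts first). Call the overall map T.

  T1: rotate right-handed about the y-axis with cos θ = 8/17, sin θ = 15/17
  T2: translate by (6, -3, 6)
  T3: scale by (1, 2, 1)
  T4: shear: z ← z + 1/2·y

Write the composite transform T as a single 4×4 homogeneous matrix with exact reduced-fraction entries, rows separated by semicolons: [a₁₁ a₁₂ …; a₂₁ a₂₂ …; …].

T1 = [8/17 0 15/17 0; 0 1 0 0; -15/17 0 8/17 0; 0 0 0 1]
T2·T1 = [8/17 0 15/17 6; 0 1 0 -3; -15/17 0 8/17 6; 0 0 0 1]
T3·…·T1 = [8/17 0 15/17 6; 0 2 0 -6; -15/17 0 8/17 6; 0 0 0 1]
T4·…·T1 = [8/17 0 15/17 6; 0 2 0 -6; -15/17 1 8/17 3; 0 0 0 1]

T = [8/17 0 15/17 6; 0 2 0 -6; -15/17 1 8/17 3; 0 0 0 1]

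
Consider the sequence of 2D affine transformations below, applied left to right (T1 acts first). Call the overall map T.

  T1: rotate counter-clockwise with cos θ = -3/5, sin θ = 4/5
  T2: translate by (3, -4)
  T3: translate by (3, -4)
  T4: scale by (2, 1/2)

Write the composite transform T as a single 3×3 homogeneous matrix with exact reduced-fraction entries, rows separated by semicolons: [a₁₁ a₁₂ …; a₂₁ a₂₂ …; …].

T1 = [-3/5 -4/5 0; 4/5 -3/5 0; 0 0 1]
T2·T1 = [-3/5 -4/5 3; 4/5 -3/5 -4; 0 0 1]
T3·…·T1 = [-3/5 -4/5 6; 4/5 -3/5 -8; 0 0 1]
T4·…·T1 = [-6/5 -8/5 12; 2/5 -3/10 -4; 0 0 1]

T = [-6/5 -8/5 12; 2/5 -3/10 -4; 0 0 1]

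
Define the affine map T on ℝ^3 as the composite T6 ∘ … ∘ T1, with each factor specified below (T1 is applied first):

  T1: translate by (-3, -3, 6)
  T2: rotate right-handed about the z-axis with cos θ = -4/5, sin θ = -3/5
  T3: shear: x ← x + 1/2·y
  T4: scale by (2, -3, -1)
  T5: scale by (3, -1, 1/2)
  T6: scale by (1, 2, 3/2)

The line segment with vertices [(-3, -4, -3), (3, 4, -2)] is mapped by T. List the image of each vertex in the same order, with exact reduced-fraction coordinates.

image vertices: (156/5, 276/5, -9/4), (6/5, -24/5, -3)

T1 translate by (-3, -3, 6): (-3, -4, -3) → (-6, -7, 3); (3, 4, -2) → (0, 1, 4)
T2 rotate right-handed about the z-axis with cos θ = -4/5, sin θ = -3/5: (-6, -7, 3) → (3/5, 46/5, 3); (0, 1, 4) → (3/5, -4/5, 4)
T3 shear: x ← x + 1/2·y: (3/5, 46/5, 3) → (26/5, 46/5, 3); (3/5, -4/5, 4) → (1/5, -4/5, 4)
T4 scale by (2, -3, -1): (26/5, 46/5, 3) → (52/5, -138/5, -3); (1/5, -4/5, 4) → (2/5, 12/5, -4)
T5 scale by (3, -1, 1/2): (52/5, -138/5, -3) → (156/5, 138/5, -3/2); (2/5, 12/5, -4) → (6/5, -12/5, -2)
T6 scale by (1, 2, 3/2): (156/5, 138/5, -3/2) → (156/5, 276/5, -9/4); (6/5, -12/5, -2) → (6/5, -24/5, -3)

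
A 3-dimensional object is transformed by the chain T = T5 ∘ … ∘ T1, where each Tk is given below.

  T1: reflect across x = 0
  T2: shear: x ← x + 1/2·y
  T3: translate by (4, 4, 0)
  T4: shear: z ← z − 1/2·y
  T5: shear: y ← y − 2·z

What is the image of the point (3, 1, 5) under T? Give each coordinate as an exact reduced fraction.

T(p) = (3/2, 0, 5/2)

T1 reflect across x = 0: (3, 1, 5) → (-3, 1, 5)
T2 shear: x ← x + 1/2·y: (-3, 1, 5) → (-5/2, 1, 5)
T3 translate by (4, 4, 0): (-5/2, 1, 5) → (3/2, 5, 5)
T4 shear: z ← z − 1/2·y: (3/2, 5, 5) → (3/2, 5, 5/2)
T5 shear: y ← y − 2·z: (3/2, 5, 5/2) → (3/2, 0, 5/2)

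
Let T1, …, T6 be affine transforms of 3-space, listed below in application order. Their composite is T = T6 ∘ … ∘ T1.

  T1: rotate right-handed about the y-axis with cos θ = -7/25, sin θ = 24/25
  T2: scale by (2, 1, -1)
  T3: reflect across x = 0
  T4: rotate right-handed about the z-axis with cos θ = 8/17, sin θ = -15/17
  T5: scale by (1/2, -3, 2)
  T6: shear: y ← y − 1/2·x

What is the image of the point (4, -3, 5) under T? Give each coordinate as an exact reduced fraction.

T(p) = (-2597/850, -23323/1700, 262/25)

T1 rotate right-handed about the y-axis with cos θ = -7/25, sin θ = 24/25: (4, -3, 5) → (92/25, -3, -131/25)
T2 scale by (2, 1, -1): (92/25, -3, -131/25) → (184/25, -3, 131/25)
T3 reflect across x = 0: (184/25, -3, 131/25) → (-184/25, -3, 131/25)
T4 rotate right-handed about the z-axis with cos θ = 8/17, sin θ = -15/17: (-184/25, -3, 131/25) → (-2597/425, 432/85, 131/25)
T5 scale by (1/2, -3, 2): (-2597/425, 432/85, 131/25) → (-2597/850, -1296/85, 262/25)
T6 shear: y ← y − 1/2·x: (-2597/850, -1296/85, 262/25) → (-2597/850, -23323/1700, 262/25)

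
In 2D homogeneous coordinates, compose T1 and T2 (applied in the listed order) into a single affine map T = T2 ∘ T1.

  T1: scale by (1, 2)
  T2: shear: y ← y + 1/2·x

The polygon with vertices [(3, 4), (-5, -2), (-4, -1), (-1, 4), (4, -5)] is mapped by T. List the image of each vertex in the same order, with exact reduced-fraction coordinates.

image vertices: (3, 19/2), (-5, -13/2), (-4, -4), (-1, 15/2), (4, -8)

T1 scale by (1, 2): (3, 4) → (3, 8); (-5, -2) → (-5, -4); (-4, -1) → (-4, -2); (-1, 4) → (-1, 8); (4, -5) → (4, -10)
T2 shear: y ← y + 1/2·x: (3, 8) → (3, 19/2); (-5, -4) → (-5, -13/2); (-4, -2) → (-4, -4); (-1, 8) → (-1, 15/2); (4, -10) → (4, -8)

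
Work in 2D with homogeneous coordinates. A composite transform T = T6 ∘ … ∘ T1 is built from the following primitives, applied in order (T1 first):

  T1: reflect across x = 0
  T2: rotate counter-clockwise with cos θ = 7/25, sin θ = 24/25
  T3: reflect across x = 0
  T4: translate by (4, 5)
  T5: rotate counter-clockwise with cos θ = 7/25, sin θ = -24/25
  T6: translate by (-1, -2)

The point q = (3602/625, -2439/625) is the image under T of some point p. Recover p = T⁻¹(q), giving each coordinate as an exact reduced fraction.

p = (-1, 0)

T1 = [-1 0 0; 0 1 0; 0 0 1]
T2·T1 = [-7/25 -24/25 0; -24/25 7/25 0; 0 0 1]
T3·…·T1 = [7/25 24/25 0; -24/25 7/25 0; 0 0 1]
T4·…·T1 = [7/25 24/25 4; -24/25 7/25 5; 0 0 1]
T5·…·T1 = [-527/625 336/625 148/25; -336/625 -527/625 -61/25; 0 0 1]
T6·…·T1 = [-527/625 336/625 123/25; -336/625 -527/625 -111/25; 0 0 1]
det M = 1; M⁻¹ = [-527/625 -336/625 1101/625; 336/625 -527/625 -3993/625; 0 0 1]
M⁻¹ · (3602/625, -2439/625)ᵀ = (-1, 0)ᵀ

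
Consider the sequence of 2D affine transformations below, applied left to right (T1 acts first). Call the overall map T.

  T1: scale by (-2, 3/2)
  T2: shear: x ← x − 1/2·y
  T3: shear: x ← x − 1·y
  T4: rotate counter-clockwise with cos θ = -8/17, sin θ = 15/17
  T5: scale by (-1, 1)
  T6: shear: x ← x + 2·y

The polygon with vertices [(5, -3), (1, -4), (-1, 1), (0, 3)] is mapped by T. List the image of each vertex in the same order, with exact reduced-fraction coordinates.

T1 scale by (-2, 3/2): (5, -3) → (-10, -9/2); (1, -4) → (-2, -6); (-1, 1) → (2, 3/2); (0, 3) → (0, 9/2)
T2 shear: x ← x − 1/2·y: (-10, -9/2) → (-31/4, -9/2); (-2, -6) → (1, -6); (2, 3/2) → (5/4, 3/2); (0, 9/2) → (-9/4, 9/2)
T3 shear: x ← x − 1·y: (-31/4, -9/2) → (-13/4, -9/2); (1, -6) → (7, -6); (5/4, 3/2) → (-1/4, 3/2); (-9/4, 9/2) → (-27/4, 9/2)
T4 rotate counter-clockwise with cos θ = -8/17, sin θ = 15/17: (-13/4, -9/2) → (11/2, -3/4); (7, -6) → (2, 9); (-1/4, 3/2) → (-41/34, -63/68); (-27/4, 9/2) → (-27/34, -549/68)
T5 scale by (-1, 1): (11/2, -3/4) → (-11/2, -3/4); (2, 9) → (-2, 9); (-41/34, -63/68) → (41/34, -63/68); (-27/34, -549/68) → (27/34, -549/68)
T6 shear: x ← x + 2·y: (-11/2, -3/4) → (-7, -3/4); (-2, 9) → (16, 9); (41/34, -63/68) → (-11/17, -63/68); (27/34, -549/68) → (-261/17, -549/68)

image vertices: (-7, -3/4), (16, 9), (-11/17, -63/68), (-261/17, -549/68)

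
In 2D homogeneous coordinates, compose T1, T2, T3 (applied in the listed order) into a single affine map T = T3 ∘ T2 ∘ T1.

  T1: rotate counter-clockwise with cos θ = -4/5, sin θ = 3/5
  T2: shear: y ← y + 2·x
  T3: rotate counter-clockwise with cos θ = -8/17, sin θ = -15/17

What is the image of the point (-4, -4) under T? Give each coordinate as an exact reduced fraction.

T1 rotate counter-clockwise with cos θ = -4/5, sin θ = 3/5: (-4, -4) → (28/5, 4/5)
T2 shear: y ← y + 2·x: (28/5, 4/5) → (28/5, 12)
T3 rotate counter-clockwise with cos θ = -8/17, sin θ = -15/17: (28/5, 12) → (676/85, -180/17)

T(p) = (676/85, -180/17)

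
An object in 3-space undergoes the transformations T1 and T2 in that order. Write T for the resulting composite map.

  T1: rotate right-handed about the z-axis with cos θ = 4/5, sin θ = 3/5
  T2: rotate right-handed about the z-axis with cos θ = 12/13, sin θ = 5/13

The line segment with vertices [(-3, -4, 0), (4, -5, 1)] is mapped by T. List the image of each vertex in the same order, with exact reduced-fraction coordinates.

T1 rotate right-handed about the z-axis with cos θ = 4/5, sin θ = 3/5: (-3, -4, 0) → (0, -5, 0); (4, -5, 1) → (31/5, -8/5, 1)
T2 rotate right-handed about the z-axis with cos θ = 12/13, sin θ = 5/13: (0, -5, 0) → (25/13, -60/13, 0); (31/5, -8/5, 1) → (412/65, 59/65, 1)

image vertices: (25/13, -60/13, 0), (412/65, 59/65, 1)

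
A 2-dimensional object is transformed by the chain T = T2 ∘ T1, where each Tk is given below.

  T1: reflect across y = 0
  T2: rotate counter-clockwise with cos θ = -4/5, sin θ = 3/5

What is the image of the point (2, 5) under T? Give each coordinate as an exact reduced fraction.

T1 reflect across y = 0: (2, 5) → (2, -5)
T2 rotate counter-clockwise with cos θ = -4/5, sin θ = 3/5: (2, -5) → (7/5, 26/5)

T(p) = (7/5, 26/5)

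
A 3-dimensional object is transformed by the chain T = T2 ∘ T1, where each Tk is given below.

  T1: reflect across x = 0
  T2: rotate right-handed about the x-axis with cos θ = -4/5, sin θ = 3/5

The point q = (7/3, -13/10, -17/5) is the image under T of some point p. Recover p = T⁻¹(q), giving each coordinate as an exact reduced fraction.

p = (-7/3, -1, 7/2)

T1 = [-1 0 0 0; 0 1 0 0; 0 0 1 0; 0 0 0 1]
T2·T1 = [-1 0 0 0; 0 -4/5 -3/5 0; 0 3/5 -4/5 0; 0 0 0 1]
det M = -1; M⁻¹ = [-1 0 0 0; 0 -4/5 3/5 0; 0 -3/5 -4/5 0; 0 0 0 1]
M⁻¹ · (7/3, -13/10, -17/5)ᵀ = (-7/3, -1, 7/2)ᵀ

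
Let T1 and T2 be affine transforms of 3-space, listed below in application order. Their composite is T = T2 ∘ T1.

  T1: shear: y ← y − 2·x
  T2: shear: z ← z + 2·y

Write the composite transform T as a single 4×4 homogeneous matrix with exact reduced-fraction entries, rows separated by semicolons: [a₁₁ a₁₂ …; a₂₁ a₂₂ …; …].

T1 = [1 0 0 0; -2 1 0 0; 0 0 1 0; 0 0 0 1]
T2·T1 = [1 0 0 0; -2 1 0 0; -4 2 1 0; 0 0 0 1]

T = [1 0 0 0; -2 1 0 0; -4 2 1 0; 0 0 0 1]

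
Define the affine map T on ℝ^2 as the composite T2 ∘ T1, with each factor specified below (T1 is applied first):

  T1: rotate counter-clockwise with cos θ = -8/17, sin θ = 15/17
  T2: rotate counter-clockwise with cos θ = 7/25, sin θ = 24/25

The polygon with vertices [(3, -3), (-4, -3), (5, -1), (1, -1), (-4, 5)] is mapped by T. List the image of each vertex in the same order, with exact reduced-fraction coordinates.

T1 rotate counter-clockwise with cos θ = -8/17, sin θ = 15/17: (3, -3) → (21/17, 69/17); (-4, -3) → (77/17, -36/17); (5, -1) → (-25/17, 83/17); (1, -1) → (7/17, 23/17); (-4, 5) → (-43/17, -100/17)
T2 rotate counter-clockwise with cos θ = 7/25, sin θ = 24/25: (21/17, 69/17) → (-1509/425, 987/425); (77/17, -36/17) → (1403/425, 1596/425); (-25/17, 83/17) → (-2167/425, -19/425); (7/17, 23/17) → (-503/425, 329/425); (-43/17, -100/17) → (2099/425, -1732/425)

image vertices: (-1509/425, 987/425), (1403/425, 1596/425), (-2167/425, -19/425), (-503/425, 329/425), (2099/425, -1732/425)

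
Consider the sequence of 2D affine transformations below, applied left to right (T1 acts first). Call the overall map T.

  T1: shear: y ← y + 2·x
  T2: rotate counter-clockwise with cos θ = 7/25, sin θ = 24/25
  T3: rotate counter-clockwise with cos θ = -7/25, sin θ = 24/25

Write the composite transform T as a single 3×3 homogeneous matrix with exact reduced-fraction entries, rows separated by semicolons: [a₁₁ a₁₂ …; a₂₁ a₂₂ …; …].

T = [-1 0 0; -2 -1 0; 0 0 1]

T1 = [1 0 0; 2 1 0; 0 0 1]
T2·T1 = [-41/25 -24/25 0; 38/25 7/25 0; 0 0 1]
T3·…·T1 = [-1 0 0; -2 -1 0; 0 0 1]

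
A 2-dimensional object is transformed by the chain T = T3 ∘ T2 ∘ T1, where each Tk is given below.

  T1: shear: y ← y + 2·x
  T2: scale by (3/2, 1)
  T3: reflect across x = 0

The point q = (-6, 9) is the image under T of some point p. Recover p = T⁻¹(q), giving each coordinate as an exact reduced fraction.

T1 = [1 0 0; 2 1 0; 0 0 1]
T2·T1 = [3/2 0 0; 2 1 0; 0 0 1]
T3·…·T1 = [-3/2 0 0; 2 1 0; 0 0 1]
det M = -3/2; M⁻¹ = [-2/3 0 0; 4/3 1 0; 0 0 1]
M⁻¹ · (-6, 9)ᵀ = (4, 1)ᵀ

p = (4, 1)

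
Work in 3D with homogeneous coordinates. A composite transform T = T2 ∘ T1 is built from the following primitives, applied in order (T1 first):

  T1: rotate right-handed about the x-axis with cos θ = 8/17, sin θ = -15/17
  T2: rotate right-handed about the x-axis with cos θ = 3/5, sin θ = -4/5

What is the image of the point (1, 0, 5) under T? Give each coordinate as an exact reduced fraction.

T(p) = (1, 77/17, -36/17)

T1 rotate right-handed about the x-axis with cos θ = 8/17, sin θ = -15/17: (1, 0, 5) → (1, 75/17, 40/17)
T2 rotate right-handed about the x-axis with cos θ = 3/5, sin θ = -4/5: (1, 75/17, 40/17) → (1, 77/17, -36/17)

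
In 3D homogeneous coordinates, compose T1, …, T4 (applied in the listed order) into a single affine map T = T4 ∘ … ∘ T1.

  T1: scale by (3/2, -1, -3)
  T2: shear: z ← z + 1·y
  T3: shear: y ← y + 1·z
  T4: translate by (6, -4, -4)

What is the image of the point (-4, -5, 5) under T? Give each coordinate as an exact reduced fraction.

T1 scale by (3/2, -1, -3): (-4, -5, 5) → (-6, 5, -15)
T2 shear: z ← z + 1·y: (-6, 5, -15) → (-6, 5, -10)
T3 shear: y ← y + 1·z: (-6, 5, -10) → (-6, -5, -10)
T4 translate by (6, -4, -4): (-6, -5, -10) → (0, -9, -14)

T(p) = (0, -9, -14)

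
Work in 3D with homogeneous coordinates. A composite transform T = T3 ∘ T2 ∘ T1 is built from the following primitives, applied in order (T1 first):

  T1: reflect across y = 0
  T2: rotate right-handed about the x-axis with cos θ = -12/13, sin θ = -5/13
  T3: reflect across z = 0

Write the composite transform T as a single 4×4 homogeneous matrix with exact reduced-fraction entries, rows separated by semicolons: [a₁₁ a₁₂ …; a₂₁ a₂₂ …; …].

T1 = [1 0 0 0; 0 -1 0 0; 0 0 1 0; 0 0 0 1]
T2·T1 = [1 0 0 0; 0 12/13 5/13 0; 0 5/13 -12/13 0; 0 0 0 1]
T3·…·T1 = [1 0 0 0; 0 12/13 5/13 0; 0 -5/13 12/13 0; 0 0 0 1]

T = [1 0 0 0; 0 12/13 5/13 0; 0 -5/13 12/13 0; 0 0 0 1]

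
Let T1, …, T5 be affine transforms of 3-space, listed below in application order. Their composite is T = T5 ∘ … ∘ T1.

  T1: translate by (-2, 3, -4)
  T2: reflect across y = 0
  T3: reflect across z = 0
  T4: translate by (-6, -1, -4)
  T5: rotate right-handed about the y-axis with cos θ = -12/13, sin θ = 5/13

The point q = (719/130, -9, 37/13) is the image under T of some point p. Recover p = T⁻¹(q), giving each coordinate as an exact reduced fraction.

p = (9/5, 5, 1/2)

T1 = [1 0 0 -2; 0 1 0 3; 0 0 1 -4; 0 0 0 1]
T2·T1 = [1 0 0 -2; 0 -1 0 -3; 0 0 1 -4; 0 0 0 1]
T3·…·T1 = [1 0 0 -2; 0 -1 0 -3; 0 0 -1 4; 0 0 0 1]
T4·…·T1 = [1 0 0 -8; 0 -1 0 -4; 0 0 -1 0; 0 0 0 1]
T5·…·T1 = [-12/13 0 -5/13 96/13; 0 -1 0 -4; -5/13 0 12/13 40/13; 0 0 0 1]
det M = 1; M⁻¹ = [-12/13 0 -5/13 8; 0 -1 0 -4; -5/13 0 12/13 0; 0 0 0 1]
M⁻¹ · (719/130, -9, 37/13)ᵀ = (9/5, 5, 1/2)ᵀ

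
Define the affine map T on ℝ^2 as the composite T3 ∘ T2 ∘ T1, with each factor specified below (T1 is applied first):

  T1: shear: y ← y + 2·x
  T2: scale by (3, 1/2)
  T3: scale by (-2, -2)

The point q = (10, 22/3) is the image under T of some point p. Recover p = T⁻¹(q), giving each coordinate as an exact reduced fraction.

T1 = [1 0 0; 2 1 0; 0 0 1]
T2·T1 = [3 0 0; 1 1/2 0; 0 0 1]
T3·…·T1 = [-6 0 0; -2 -1 0; 0 0 1]
det M = 6; M⁻¹ = [-1/6 0 0; 1/3 -1 0; 0 0 1]
M⁻¹ · (10, 22/3)ᵀ = (-5/3, -4)ᵀ

p = (-5/3, -4)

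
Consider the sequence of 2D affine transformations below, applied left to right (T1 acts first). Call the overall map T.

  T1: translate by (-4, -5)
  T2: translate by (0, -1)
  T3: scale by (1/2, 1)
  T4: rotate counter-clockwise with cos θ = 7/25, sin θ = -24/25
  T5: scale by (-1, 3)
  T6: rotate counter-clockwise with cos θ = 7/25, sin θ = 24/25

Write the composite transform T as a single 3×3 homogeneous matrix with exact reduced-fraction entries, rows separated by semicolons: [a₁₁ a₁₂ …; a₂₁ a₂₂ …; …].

T = [1679/1250 -672/625 674/625; -336/625 -429/625 3918/625; 0 0 1]

T1 = [1 0 -4; 0 1 -5; 0 0 1]
T2·T1 = [1 0 -4; 0 1 -6; 0 0 1]
T3·…·T1 = [1/2 0 -2; 0 1 -6; 0 0 1]
T4·…·T1 = [7/50 24/25 -158/25; -12/25 7/25 6/25; 0 0 1]
T5·…·T1 = [-7/50 -24/25 158/25; -36/25 21/25 18/25; 0 0 1]
T6·…·T1 = [1679/1250 -672/625 674/625; -336/625 -429/625 3918/625; 0 0 1]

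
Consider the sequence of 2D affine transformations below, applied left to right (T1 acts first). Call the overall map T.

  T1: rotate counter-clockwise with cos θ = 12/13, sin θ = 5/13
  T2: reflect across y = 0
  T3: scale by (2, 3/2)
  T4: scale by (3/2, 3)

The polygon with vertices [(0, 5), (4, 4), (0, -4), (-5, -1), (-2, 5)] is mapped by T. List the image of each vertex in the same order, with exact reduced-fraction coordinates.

image vertices: (-75/13, -270/13), (84/13, -306/13), (60/13, 216/13), (-165/13, 333/26), (-147/13, -225/13)

T1 rotate counter-clockwise with cos θ = 12/13, sin θ = 5/13: (0, 5) → (-25/13, 60/13); (4, 4) → (28/13, 68/13); (0, -4) → (20/13, -48/13); (-5, -1) → (-55/13, -37/13); (-2, 5) → (-49/13, 50/13)
T2 reflect across y = 0: (-25/13, 60/13) → (-25/13, -60/13); (28/13, 68/13) → (28/13, -68/13); (20/13, -48/13) → (20/13, 48/13); (-55/13, -37/13) → (-55/13, 37/13); (-49/13, 50/13) → (-49/13, -50/13)
T3 scale by (2, 3/2): (-25/13, -60/13) → (-50/13, -90/13); (28/13, -68/13) → (56/13, -102/13); (20/13, 48/13) → (40/13, 72/13); (-55/13, 37/13) → (-110/13, 111/26); (-49/13, -50/13) → (-98/13, -75/13)
T4 scale by (3/2, 3): (-50/13, -90/13) → (-75/13, -270/13); (56/13, -102/13) → (84/13, -306/13); (40/13, 72/13) → (60/13, 216/13); (-110/13, 111/26) → (-165/13, 333/26); (-98/13, -75/13) → (-147/13, -225/13)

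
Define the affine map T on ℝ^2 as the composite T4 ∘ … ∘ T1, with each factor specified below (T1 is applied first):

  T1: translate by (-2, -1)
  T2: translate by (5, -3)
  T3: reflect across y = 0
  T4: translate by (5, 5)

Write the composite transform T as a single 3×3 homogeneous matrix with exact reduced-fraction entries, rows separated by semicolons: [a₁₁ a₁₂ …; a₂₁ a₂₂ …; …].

T = [1 0 8; 0 -1 9; 0 0 1]

T1 = [1 0 -2; 0 1 -1; 0 0 1]
T2·T1 = [1 0 3; 0 1 -4; 0 0 1]
T3·…·T1 = [1 0 3; 0 -1 4; 0 0 1]
T4·…·T1 = [1 0 8; 0 -1 9; 0 0 1]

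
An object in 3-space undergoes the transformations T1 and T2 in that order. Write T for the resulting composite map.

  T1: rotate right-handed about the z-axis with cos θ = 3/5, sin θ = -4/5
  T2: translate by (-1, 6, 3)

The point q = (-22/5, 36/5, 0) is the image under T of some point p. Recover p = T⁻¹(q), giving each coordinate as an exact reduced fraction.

T1 = [3/5 4/5 0 0; -4/5 3/5 0 0; 0 0 1 0; 0 0 0 1]
T2·T1 = [3/5 4/5 0 -1; -4/5 3/5 0 6; 0 0 1 3; 0 0 0 1]
det M = 1; M⁻¹ = [3/5 -4/5 0 27/5; 4/5 3/5 0 -14/5; 0 0 1 -3; 0 0 0 1]
M⁻¹ · (-22/5, 36/5, 0)ᵀ = (-3, -2, -3)ᵀ

p = (-3, -2, -3)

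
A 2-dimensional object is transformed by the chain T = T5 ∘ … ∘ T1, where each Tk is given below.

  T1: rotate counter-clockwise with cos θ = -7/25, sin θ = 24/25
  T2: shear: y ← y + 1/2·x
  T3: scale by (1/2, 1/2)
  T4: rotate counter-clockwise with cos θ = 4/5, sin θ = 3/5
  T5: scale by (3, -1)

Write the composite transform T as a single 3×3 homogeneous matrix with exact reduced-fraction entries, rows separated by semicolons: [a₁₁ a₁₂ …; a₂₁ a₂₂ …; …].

T = [-537/500 -117/250 0; -61/250 74/125 0; 0 0 1]

T1 = [-7/25 -24/25 0; 24/25 -7/25 0; 0 0 1]
T2·T1 = [-7/25 -24/25 0; 41/50 -19/25 0; 0 0 1]
T3·…·T1 = [-7/50 -12/25 0; 41/100 -19/50 0; 0 0 1]
T4·…·T1 = [-179/500 -39/250 0; 61/250 -74/125 0; 0 0 1]
T5·…·T1 = [-537/500 -117/250 0; -61/250 74/125 0; 0 0 1]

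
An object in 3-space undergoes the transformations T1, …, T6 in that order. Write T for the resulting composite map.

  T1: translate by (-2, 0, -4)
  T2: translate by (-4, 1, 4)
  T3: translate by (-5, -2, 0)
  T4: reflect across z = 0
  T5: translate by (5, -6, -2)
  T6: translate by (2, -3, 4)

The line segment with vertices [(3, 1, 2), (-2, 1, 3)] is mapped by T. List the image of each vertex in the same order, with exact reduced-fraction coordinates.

image vertices: (-1, -9, 0), (-6, -9, -1)

T1 translate by (-2, 0, -4): (3, 1, 2) → (1, 1, -2); (-2, 1, 3) → (-4, 1, -1)
T2 translate by (-4, 1, 4): (1, 1, -2) → (-3, 2, 2); (-4, 1, -1) → (-8, 2, 3)
T3 translate by (-5, -2, 0): (-3, 2, 2) → (-8, 0, 2); (-8, 2, 3) → (-13, 0, 3)
T4 reflect across z = 0: (-8, 0, 2) → (-8, 0, -2); (-13, 0, 3) → (-13, 0, -3)
T5 translate by (5, -6, -2): (-8, 0, -2) → (-3, -6, -4); (-13, 0, -3) → (-8, -6, -5)
T6 translate by (2, -3, 4): (-3, -6, -4) → (-1, -9, 0); (-8, -6, -5) → (-6, -9, -1)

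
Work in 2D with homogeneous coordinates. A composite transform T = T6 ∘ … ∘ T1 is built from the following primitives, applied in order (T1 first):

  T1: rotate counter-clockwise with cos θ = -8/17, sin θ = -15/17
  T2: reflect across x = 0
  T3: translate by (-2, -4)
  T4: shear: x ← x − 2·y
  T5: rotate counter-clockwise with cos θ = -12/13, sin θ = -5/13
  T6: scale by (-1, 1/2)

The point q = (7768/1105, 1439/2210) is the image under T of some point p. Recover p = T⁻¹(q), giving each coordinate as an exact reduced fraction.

p = (0, -1/5)

T1 = [-8/17 15/17 0; -15/17 -8/17 0; 0 0 1]
T2·T1 = [8/17 -15/17 0; -15/17 -8/17 0; 0 0 1]
T3·…·T1 = [8/17 -15/17 -2; -15/17 -8/17 -4; 0 0 1]
T4·…·T1 = [38/17 1/17 6; -15/17 -8/17 -4; 0 0 1]
T5·…·T1 = [-531/221 -4/17 -92/13; -10/221 7/17 18/13; 0 0 1]
T6·…·T1 = [531/221 4/17 92/13; -5/221 7/34 9/13; 0 0 1]
det M = 1/2; M⁻¹ = [7/17 -8/17 -44/17; 10/221 1062/221 -62/17; 0 0 1]
M⁻¹ · (7768/1105, 1439/2210)ᵀ = (0, -1/5)ᵀ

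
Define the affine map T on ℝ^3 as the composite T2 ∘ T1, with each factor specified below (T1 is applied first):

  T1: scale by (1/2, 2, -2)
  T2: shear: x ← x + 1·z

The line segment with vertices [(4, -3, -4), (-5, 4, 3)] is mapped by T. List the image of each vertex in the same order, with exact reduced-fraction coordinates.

T1 scale by (1/2, 2, -2): (4, -3, -4) → (2, -6, 8); (-5, 4, 3) → (-5/2, 8, -6)
T2 shear: x ← x + 1·z: (2, -6, 8) → (10, -6, 8); (-5/2, 8, -6) → (-17/2, 8, -6)

image vertices: (10, -6, 8), (-17/2, 8, -6)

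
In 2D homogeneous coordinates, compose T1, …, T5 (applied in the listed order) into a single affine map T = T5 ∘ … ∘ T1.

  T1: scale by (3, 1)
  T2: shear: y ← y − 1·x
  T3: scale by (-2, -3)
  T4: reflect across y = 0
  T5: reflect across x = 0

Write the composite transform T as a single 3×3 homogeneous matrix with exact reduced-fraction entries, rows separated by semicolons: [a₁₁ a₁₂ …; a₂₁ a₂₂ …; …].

T1 = [3 0 0; 0 1 0; 0 0 1]
T2·T1 = [3 0 0; -3 1 0; 0 0 1]
T3·…·T1 = [-6 0 0; 9 -3 0; 0 0 1]
T4·…·T1 = [-6 0 0; -9 3 0; 0 0 1]
T5·…·T1 = [6 0 0; -9 3 0; 0 0 1]

T = [6 0 0; -9 3 0; 0 0 1]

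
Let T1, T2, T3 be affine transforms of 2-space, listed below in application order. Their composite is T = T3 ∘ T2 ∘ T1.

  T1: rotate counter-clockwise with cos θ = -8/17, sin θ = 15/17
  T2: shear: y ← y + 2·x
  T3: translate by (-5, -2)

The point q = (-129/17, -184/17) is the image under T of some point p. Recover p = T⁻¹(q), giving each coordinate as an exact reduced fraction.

T1 = [-8/17 -15/17 0; 15/17 -8/17 0; 0 0 1]
T2·T1 = [-8/17 -15/17 0; -1/17 -38/17 0; 0 0 1]
T3·…·T1 = [-8/17 -15/17 -5; -1/17 -38/17 -2; 0 0 1]
det M = 1; M⁻¹ = [-38/17 15/17 -160/17; 1/17 -8/17 -11/17; 0 0 1]
M⁻¹ · (-129/17, -184/17)ᵀ = (-2, 4)ᵀ

p = (-2, 4)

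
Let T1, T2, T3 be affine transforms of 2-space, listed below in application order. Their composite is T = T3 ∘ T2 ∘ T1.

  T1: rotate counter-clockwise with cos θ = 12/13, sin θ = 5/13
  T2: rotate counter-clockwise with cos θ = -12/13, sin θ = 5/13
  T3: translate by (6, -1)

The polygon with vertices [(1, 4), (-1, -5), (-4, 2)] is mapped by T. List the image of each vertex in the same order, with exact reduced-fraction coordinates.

T1 rotate counter-clockwise with cos θ = 12/13, sin θ = 5/13: (1, 4) → (-8/13, 53/13); (-1, -5) → (1, -5); (-4, 2) → (-58/13, 4/13)
T2 rotate counter-clockwise with cos θ = -12/13, sin θ = 5/13: (-8/13, 53/13) → (-1, -4); (1, -5) → (1, 5); (-58/13, 4/13) → (4, -2)
T3 translate by (6, -1): (-1, -4) → (5, -5); (1, 5) → (7, 4); (4, -2) → (10, -3)

image vertices: (5, -5), (7, 4), (10, -3)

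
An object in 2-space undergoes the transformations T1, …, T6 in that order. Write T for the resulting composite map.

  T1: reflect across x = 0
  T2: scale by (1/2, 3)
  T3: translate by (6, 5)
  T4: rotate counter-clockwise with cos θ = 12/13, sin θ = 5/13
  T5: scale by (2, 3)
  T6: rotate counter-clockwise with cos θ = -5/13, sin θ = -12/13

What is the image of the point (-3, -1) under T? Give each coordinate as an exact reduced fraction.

T1 reflect across x = 0: (-3, -1) → (3, -1)
T2 scale by (1/2, 3): (3, -1) → (3/2, -3)
T3 translate by (6, 5): (3/2, -3) → (15/2, 2)
T4 rotate counter-clockwise with cos θ = 12/13, sin θ = 5/13: (15/2, 2) → (80/13, 123/26)
T5 scale by (2, 3): (80/13, 123/26) → (160/13, 369/26)
T6 rotate counter-clockwise with cos θ = -5/13, sin θ = -12/13: (160/13, 369/26) → (1414/169, -5685/338)

T(p) = (1414/169, -5685/338)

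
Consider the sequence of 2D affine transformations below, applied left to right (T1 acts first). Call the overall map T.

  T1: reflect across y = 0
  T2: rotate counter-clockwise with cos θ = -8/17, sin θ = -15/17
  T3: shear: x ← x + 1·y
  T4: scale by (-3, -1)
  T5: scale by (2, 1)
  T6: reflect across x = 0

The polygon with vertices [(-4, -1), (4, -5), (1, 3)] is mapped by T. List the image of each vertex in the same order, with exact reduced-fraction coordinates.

T1 reflect across y = 0: (-4, -1) → (-4, 1); (4, -5) → (4, 5); (1, 3) → (1, -3)
T2 rotate counter-clockwise with cos θ = -8/17, sin θ = -15/17: (-4, 1) → (47/17, 52/17); (4, 5) → (43/17, -100/17); (1, -3) → (-53/17, 9/17)
T3 shear: x ← x + 1·y: (47/17, 52/17) → (99/17, 52/17); (43/17, -100/17) → (-57/17, -100/17); (-53/17, 9/17) → (-44/17, 9/17)
T4 scale by (-3, -1): (99/17, 52/17) → (-297/17, -52/17); (-57/17, -100/17) → (171/17, 100/17); (-44/17, 9/17) → (132/17, -9/17)
T5 scale by (2, 1): (-297/17, -52/17) → (-594/17, -52/17); (171/17, 100/17) → (342/17, 100/17); (132/17, -9/17) → (264/17, -9/17)
T6 reflect across x = 0: (-594/17, -52/17) → (594/17, -52/17); (342/17, 100/17) → (-342/17, 100/17); (264/17, -9/17) → (-264/17, -9/17)

image vertices: (594/17, -52/17), (-342/17, 100/17), (-264/17, -9/17)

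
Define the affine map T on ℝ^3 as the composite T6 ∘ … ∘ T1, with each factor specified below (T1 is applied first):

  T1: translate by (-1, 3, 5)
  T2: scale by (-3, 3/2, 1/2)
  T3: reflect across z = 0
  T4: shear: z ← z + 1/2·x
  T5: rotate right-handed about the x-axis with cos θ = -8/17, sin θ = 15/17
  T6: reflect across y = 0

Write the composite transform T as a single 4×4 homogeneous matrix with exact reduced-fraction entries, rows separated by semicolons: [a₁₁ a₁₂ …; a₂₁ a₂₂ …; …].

T1 = [1 0 0 -1; 0 1 0 3; 0 0 1 5; 0 0 0 1]
T2·T1 = [-3 0 0 3; 0 3/2 0 9/2; 0 0 1/2 5/2; 0 0 0 1]
T3·…·T1 = [-3 0 0 3; 0 3/2 0 9/2; 0 0 -1/2 -5/2; 0 0 0 1]
T4·…·T1 = [-3 0 0 3; 0 3/2 0 9/2; -3/2 0 -1/2 -1; 0 0 0 1]
T5·…·T1 = [-3 0 0 3; 45/34 -12/17 15/34 -21/17; 12/17 45/34 4/17 151/34; 0 0 0 1]
T6·…·T1 = [-3 0 0 3; -45/34 12/17 -15/34 21/17; 12/17 45/34 4/17 151/34; 0 0 0 1]

T = [-3 0 0 3; -45/34 12/17 -15/34 21/17; 12/17 45/34 4/17 151/34; 0 0 0 1]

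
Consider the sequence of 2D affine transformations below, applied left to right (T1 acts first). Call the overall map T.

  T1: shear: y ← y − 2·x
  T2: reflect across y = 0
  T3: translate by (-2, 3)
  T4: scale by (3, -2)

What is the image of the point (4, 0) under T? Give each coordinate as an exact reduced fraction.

T1 shear: y ← y − 2·x: (4, 0) → (4, -8)
T2 reflect across y = 0: (4, -8) → (4, 8)
T3 translate by (-2, 3): (4, 8) → (2, 11)
T4 scale by (3, -2): (2, 11) → (6, -22)

T(p) = (6, -22)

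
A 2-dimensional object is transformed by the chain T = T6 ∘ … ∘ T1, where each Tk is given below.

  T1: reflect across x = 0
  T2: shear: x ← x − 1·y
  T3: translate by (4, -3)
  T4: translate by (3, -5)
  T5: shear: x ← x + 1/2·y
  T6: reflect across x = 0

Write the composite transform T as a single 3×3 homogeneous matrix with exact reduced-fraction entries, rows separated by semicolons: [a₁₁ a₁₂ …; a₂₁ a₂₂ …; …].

T = [1 1/2 -3; 0 1 -8; 0 0 1]

T1 = [-1 0 0; 0 1 0; 0 0 1]
T2·T1 = [-1 -1 0; 0 1 0; 0 0 1]
T3·…·T1 = [-1 -1 4; 0 1 -3; 0 0 1]
T4·…·T1 = [-1 -1 7; 0 1 -8; 0 0 1]
T5·…·T1 = [-1 -1/2 3; 0 1 -8; 0 0 1]
T6·…·T1 = [1 1/2 -3; 0 1 -8; 0 0 1]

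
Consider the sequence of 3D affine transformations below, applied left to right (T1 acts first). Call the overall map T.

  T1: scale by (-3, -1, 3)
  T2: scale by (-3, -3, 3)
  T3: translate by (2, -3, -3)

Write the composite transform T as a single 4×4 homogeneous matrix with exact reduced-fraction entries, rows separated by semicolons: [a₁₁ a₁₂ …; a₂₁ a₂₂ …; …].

T1 = [-3 0 0 0; 0 -1 0 0; 0 0 3 0; 0 0 0 1]
T2·T1 = [9 0 0 0; 0 3 0 0; 0 0 9 0; 0 0 0 1]
T3·…·T1 = [9 0 0 2; 0 3 0 -3; 0 0 9 -3; 0 0 0 1]

T = [9 0 0 2; 0 3 0 -3; 0 0 9 -3; 0 0 0 1]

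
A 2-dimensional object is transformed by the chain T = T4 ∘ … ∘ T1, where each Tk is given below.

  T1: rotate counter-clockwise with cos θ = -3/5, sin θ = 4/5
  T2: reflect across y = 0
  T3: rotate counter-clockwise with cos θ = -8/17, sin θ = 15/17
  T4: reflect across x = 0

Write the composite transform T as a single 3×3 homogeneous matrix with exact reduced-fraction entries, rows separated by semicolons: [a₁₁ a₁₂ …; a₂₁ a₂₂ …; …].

T = [-84/85 13/85 0; -13/85 -84/85 0; 0 0 1]

T1 = [-3/5 -4/5 0; 4/5 -3/5 0; 0 0 1]
T2·T1 = [-3/5 -4/5 0; -4/5 3/5 0; 0 0 1]
T3·…·T1 = [84/85 -13/85 0; -13/85 -84/85 0; 0 0 1]
T4·…·T1 = [-84/85 13/85 0; -13/85 -84/85 0; 0 0 1]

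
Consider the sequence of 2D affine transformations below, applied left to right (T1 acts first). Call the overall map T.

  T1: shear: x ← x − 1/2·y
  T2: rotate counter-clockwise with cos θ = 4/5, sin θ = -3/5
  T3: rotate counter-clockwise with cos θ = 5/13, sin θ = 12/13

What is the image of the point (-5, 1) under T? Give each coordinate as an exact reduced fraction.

T(p) = (-341/65, -251/130)

T1 shear: x ← x − 1/2·y: (-5, 1) → (-11/2, 1)
T2 rotate counter-clockwise with cos θ = 4/5, sin θ = -3/5: (-11/2, 1) → (-19/5, 41/10)
T3 rotate counter-clockwise with cos θ = 5/13, sin θ = 12/13: (-19/5, 41/10) → (-341/65, -251/130)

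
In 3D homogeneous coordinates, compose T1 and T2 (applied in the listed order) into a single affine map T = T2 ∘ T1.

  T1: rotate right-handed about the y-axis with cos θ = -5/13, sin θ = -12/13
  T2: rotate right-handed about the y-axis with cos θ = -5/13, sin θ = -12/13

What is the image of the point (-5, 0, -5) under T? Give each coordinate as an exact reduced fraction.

T1 rotate right-handed about the y-axis with cos θ = -5/13, sin θ = -12/13: (-5, 0, -5) → (85/13, 0, -35/13)
T2 rotate right-handed about the y-axis with cos θ = -5/13, sin θ = -12/13: (85/13, 0, -35/13) → (-5/169, 0, 1195/169)

T(p) = (-5/169, 0, 1195/169)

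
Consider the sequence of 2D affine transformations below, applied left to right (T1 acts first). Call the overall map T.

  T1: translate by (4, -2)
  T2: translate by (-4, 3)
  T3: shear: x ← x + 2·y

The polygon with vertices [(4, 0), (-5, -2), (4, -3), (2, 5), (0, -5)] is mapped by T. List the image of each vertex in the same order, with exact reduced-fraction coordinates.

image vertices: (6, 1), (-7, -1), (0, -2), (14, 6), (-8, -4)

T1 translate by (4, -2): (4, 0) → (8, -2); (-5, -2) → (-1, -4); (4, -3) → (8, -5); (2, 5) → (6, 3); (0, -5) → (4, -7)
T2 translate by (-4, 3): (8, -2) → (4, 1); (-1, -4) → (-5, -1); (8, -5) → (4, -2); (6, 3) → (2, 6); (4, -7) → (0, -4)
T3 shear: x ← x + 2·y: (4, 1) → (6, 1); (-5, -1) → (-7, -1); (4, -2) → (0, -2); (2, 6) → (14, 6); (0, -4) → (-8, -4)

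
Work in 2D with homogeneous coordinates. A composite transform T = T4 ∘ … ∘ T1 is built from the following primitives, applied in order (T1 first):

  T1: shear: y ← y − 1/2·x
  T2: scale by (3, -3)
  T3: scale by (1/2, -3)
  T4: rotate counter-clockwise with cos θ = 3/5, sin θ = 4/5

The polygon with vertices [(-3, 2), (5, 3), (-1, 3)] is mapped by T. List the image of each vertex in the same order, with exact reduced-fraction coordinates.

image vertices: (-279/10, 153/10), (9/10, 87/10), (-261/10, 177/10)

T1 shear: y ← y − 1/2·x: (-3, 2) → (-3, 7/2); (5, 3) → (5, 1/2); (-1, 3) → (-1, 7/2)
T2 scale by (3, -3): (-3, 7/2) → (-9, -21/2); (5, 1/2) → (15, -3/2); (-1, 7/2) → (-3, -21/2)
T3 scale by (1/2, -3): (-9, -21/2) → (-9/2, 63/2); (15, -3/2) → (15/2, 9/2); (-3, -21/2) → (-3/2, 63/2)
T4 rotate counter-clockwise with cos θ = 3/5, sin θ = 4/5: (-9/2, 63/2) → (-279/10, 153/10); (15/2, 9/2) → (9/10, 87/10); (-3/2, 63/2) → (-261/10, 177/10)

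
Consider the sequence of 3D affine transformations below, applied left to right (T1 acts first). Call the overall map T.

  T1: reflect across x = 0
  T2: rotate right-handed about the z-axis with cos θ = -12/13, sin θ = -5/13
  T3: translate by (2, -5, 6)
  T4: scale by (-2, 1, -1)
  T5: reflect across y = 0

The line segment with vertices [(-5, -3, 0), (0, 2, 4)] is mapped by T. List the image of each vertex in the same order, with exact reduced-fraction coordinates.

T1 reflect across x = 0: (-5, -3, 0) → (5, -3, 0); (0, 2, 4) → (0, 2, 4)
T2 rotate right-handed about the z-axis with cos θ = -12/13, sin θ = -5/13: (5, -3, 0) → (-75/13, 11/13, 0); (0, 2, 4) → (10/13, -24/13, 4)
T3 translate by (2, -5, 6): (-75/13, 11/13, 0) → (-49/13, -54/13, 6); (10/13, -24/13, 4) → (36/13, -89/13, 10)
T4 scale by (-2, 1, -1): (-49/13, -54/13, 6) → (98/13, -54/13, -6); (36/13, -89/13, 10) → (-72/13, -89/13, -10)
T5 reflect across y = 0: (98/13, -54/13, -6) → (98/13, 54/13, -6); (-72/13, -89/13, -10) → (-72/13, 89/13, -10)

image vertices: (98/13, 54/13, -6), (-72/13, 89/13, -10)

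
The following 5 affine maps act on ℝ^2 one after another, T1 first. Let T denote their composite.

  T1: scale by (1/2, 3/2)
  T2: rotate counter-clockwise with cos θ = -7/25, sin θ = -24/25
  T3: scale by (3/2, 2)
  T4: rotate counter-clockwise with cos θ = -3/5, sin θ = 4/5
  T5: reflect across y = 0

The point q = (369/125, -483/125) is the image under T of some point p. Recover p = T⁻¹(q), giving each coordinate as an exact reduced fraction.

T1 = [1/2 0 0; 0 3/2 0; 0 0 1]
T2·T1 = [-7/50 36/25 0; -12/25 -21/50 0; 0 0 1]
T3·…·T1 = [-21/100 54/25 0; -24/25 -21/25 0; 0 0 1]
T4·…·T1 = [447/500 -78/125 0; 51/125 279/125 0; 0 0 1]
T5·…·T1 = [447/500 -78/125 0; -51/125 -279/125 0; 0 0 1]
det M = -9/4; M⁻¹ = [124/125 -104/375 0; -68/375 -149/375 0; 0 0 1]
M⁻¹ · (369/125, -483/125)ᵀ = (4, 1)ᵀ

p = (4, 1)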